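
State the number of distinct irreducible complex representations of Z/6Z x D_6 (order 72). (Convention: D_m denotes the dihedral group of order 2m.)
36

Explanation: The number of irreducible complex representations of a finite group equals its number of conjugacy classes. For a direct product, #classes(G x H) = #classes(G) * #classes(H). Z/6Z has 6 classes (abelian), D_6 has 6 classes, so 6 * 6 = 36, so Z/6Z x D_6 (order 72) has exactly 36 irreducible complex representations.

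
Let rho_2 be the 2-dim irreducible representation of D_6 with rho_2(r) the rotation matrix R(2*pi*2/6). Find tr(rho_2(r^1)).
chi_{rho_2}(r^1) = 2*cos(2*pi*2*1/6) = -1

Why: rho_2(r^1) is rotation by angle 2*pi*2*1/6, whose trace is 2*cos(2*pi*2*1/6) = -1.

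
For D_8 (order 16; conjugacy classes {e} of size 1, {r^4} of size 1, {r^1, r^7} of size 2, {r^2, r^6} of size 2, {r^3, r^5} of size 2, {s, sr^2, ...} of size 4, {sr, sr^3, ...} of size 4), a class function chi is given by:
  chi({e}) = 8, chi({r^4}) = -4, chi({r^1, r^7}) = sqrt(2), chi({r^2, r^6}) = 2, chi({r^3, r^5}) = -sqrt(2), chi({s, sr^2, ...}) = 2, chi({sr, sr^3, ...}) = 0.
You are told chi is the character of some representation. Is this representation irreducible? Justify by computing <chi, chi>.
Not irreducible (reducible): <chi, chi> = 7 > 1.

<chi, chi> = (1/|G|) sum_C |C| * |chi(C)|^2 = (1/16)[1*|8|^2 + 1*|-4|^2 + 2*|sqrt(2)|^2 + 2*|2|^2 + 2*|-sqrt(2)|^2 + 4*|2|^2 + 4*|0|^2]
  = (1/16)[(64) + (16) + (4) + (8) + (4) + (16) + (0)] = 112/16 = 7.
A character is irreducible iff <chi, chi> = 1, so this representation is reducible.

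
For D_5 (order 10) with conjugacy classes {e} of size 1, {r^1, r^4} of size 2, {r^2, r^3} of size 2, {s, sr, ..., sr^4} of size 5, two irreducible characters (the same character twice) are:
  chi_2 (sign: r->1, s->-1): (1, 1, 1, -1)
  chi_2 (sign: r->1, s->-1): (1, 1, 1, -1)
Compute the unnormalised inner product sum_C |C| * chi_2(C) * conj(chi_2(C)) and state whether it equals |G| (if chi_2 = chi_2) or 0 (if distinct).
Sum = 10 = |G| = 10; so <chi_2, chi_2> = 1 (norm-1 confirms irreducibility).

Argument: Compute term by term over conjugacy classes (|C| * chi_2(C) * conj(chi_2(C))):
  1*(1)*conj(1) + 2*(1)*conj(1) + 2*(1)*conj(1) + 5*(-1)*conj(-1)
  = (1) + (2) + (2) + (5)
  = 10.
Dividing by |G| = 10 gives 10/10 = 1, matching the row-orthogonality relation <chi_2, chi_2> = [chi_2 = chi_2].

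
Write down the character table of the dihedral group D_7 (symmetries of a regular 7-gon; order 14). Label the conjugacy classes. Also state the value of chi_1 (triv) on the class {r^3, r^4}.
Conjugacy classes: {e} of size 1, {r^1, r^6} of size 2, {r^2, r^5} of size 2, {r^3, r^4} of size 2, {s, sr, ..., sr^6} of size 7.
Character table:
  irrep \ class              {e} (size 1)  {r^1, r^6} (size 2)  {r^2, r^5} (size 2)  {r^3, r^4} (size 2)  {s, sr, ..., sr^6} (size 7)
  chi_1 (triv)               1             1                    1                    1                    1                          
  chi_2 (sign: r->1, s->-1)  1             1                    1                    1                    -1                         
  chi_3 (2d, j=1)            2             2*cos(2*pi/7)        -2*cos(3*pi/7)       -2*cos(pi/7)         0                          
  chi_4 (2d, j=2)            2             -2*cos(3*pi/7)       -2*cos(pi/7)         2*cos(2*pi/7)        0                          
  chi_5 (2d, j=3)            2             -2*cos(pi/7)         2*cos(2*pi/7)        -2*cos(3*pi/7)       0                          

Spot check: chi_1 (triv) on {r^3, r^4} = 1.

Working: D_7 has order 2*7 = 14 with 5 conjugacy classes, hence 5 irreducibles. Sum of squared dims 1 + 1 + 4 + 4 + 4 = 14 = |G|. Linear characters come from the abelianisation; the 2-dimensional irreps have character r^k -> 2*cos(2*pi*j*k/7), reflections -> 0.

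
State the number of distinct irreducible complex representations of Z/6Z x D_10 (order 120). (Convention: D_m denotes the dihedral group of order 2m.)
48

Justification: The number of irreducible complex representations of a finite group equals its number of conjugacy classes. For a direct product, #classes(G x H) = #classes(G) * #classes(H). Z/6Z has 6 classes (abelian), D_10 has 8 classes, so 6 * 8 = 48, so Z/6Z x D_10 (order 120) has exactly 48 irreducible complex representations.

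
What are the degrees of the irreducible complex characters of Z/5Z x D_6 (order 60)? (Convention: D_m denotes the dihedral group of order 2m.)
Dimensions: 1, 1, 1, 1, 1, 1, 1, 1, 1, 1, 1, 1, 1, 1, 1, 1, 1, 1, 1, 1, 2, 2, 2, 2, 2, 2, 2, 2, 2, 2

Explanation: There are 30 irreducibles (= number of conjugacy classes). Their dimensions d_i satisfy sum d_i^2 = |G| = 60: 1 + 1 + 1 + 1 + 1 + 1 + 1 + 1 + 1 + 1 + 1 + 1 + 1 + 1 + 1 + 1 + 1 + 1 + 1 + 1 + 4 + 4 + 4 + 4 + 4 + 4 + 4 + 4 + 4 + 4 = 60. (For the product with Z/5Z: each of the 5 1-dim characters of Z/5Z tensors with each irrep of D_6, giving 5 copies of each D_6-dimension.)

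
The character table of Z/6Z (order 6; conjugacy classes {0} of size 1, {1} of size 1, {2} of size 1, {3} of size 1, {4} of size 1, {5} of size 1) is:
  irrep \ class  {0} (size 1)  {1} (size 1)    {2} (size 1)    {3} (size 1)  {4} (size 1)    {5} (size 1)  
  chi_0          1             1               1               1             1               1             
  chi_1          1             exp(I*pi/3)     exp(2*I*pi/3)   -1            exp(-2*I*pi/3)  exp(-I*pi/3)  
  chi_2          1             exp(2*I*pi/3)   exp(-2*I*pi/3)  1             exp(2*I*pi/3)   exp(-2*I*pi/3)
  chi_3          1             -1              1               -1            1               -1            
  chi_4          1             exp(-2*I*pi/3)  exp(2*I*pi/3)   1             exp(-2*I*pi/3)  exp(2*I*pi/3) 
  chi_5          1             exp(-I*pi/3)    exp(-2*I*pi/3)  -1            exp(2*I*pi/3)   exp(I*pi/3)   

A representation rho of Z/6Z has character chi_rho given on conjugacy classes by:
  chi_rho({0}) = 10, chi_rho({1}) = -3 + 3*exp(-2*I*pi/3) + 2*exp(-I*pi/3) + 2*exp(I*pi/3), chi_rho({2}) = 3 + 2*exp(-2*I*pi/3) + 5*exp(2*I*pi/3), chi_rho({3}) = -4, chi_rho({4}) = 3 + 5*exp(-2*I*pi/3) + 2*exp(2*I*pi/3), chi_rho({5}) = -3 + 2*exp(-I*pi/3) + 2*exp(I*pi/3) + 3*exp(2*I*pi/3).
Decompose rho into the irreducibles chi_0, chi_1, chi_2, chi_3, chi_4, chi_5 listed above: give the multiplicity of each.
Multiplicities: chi_0: 0, chi_1: 2, chi_2: 0, chi_3: 3, chi_4: 3, chi_5: 2.

Working: Use <chi_rho, chi> = (1/|G|) sum_C |C| * chi_rho(C) * conj(chi(C)) with |G| = 6 for each irreducible chi in the table:
  <chi_rho, chi_0> = (1/6)[1*(10)*conj(1) + 1*(-3 + 3*exp(-2*I*pi/3) + 2*exp(-I*pi/3) + 2*exp(I*pi/3))*conj(1) + 1*(3 + 2*exp(-2*I*pi/3) + 5*exp(2*I*pi/3))*conj(1) + 1*(-4)*conj(1) + 1*(3 + 5*exp(-2*I*pi/3) + 2*exp(2*I*pi/3))*conj(1) + 1*(-3 + 2*exp(-I*pi/3) + 2*exp(I*pi/3) + 3*exp(2*I*pi/3))*conj(1)]
      = (1/6)[(10) + (-3 + 3*exp(-2*I*pi/3) + 2*exp(-I*pi/3) + 2*exp(I*pi/3)) + (3 + 2*exp(-2*I*pi/3) + 5*exp(2*I*pi/3)) + (-4) + (3 + 5*exp(-2*I*pi/3) + 2*exp(2*I*pi/3)) + (-3 + 2*exp(-I*pi/3) + 2*exp(I*pi/3) + 3*exp(2*I*pi/3))] = 0/6 = 0
  <chi_rho, chi_1> = (1/6)[1*(10)*conj(1) + 1*(-3 + 3*exp(-2*I*pi/3) + 2*exp(-I*pi/3) + 2*exp(I*pi/3))*conj(exp(I*pi/3)) + 1*(3 + 2*exp(-2*I*pi/3) + 5*exp(2*I*pi/3))*conj(exp(2*I*pi/3)) + 1*(-4)*conj(-1) + 1*(3 + 5*exp(-2*I*pi/3) + 2*exp(2*I*pi/3))*conj(exp(-2*I*pi/3)) + 1*(-3 + 2*exp(-I*pi/3) + 2*exp(I*pi/3) + 3*exp(2*I*pi/3))*conj(exp(-I*pi/3))]
      = (1/6)[(10) + (-1 + 2*exp(-2*I*pi/3) - 3*exp(-I*pi/3)) + (5 + 3*exp(-2*I*pi/3) + 2*exp(2*I*pi/3)) + (4) + (5 + 2*exp(-2*I*pi/3) + 3*exp(2*I*pi/3)) + (-1 - 3*exp(I*pi/3) + 2*exp(2*I*pi/3))] = 12/6 = 2
  <chi_rho, chi_2> = (1/6)[1*(10)*conj(1) + 1*(-3 + 3*exp(-2*I*pi/3) + 2*exp(-I*pi/3) + 2*exp(I*pi/3))*conj(exp(2*I*pi/3)) + 1*(3 + 2*exp(-2*I*pi/3) + 5*exp(2*I*pi/3))*conj(exp(-2*I*pi/3)) + 1*(-4)*conj(1) + 1*(3 + 5*exp(-2*I*pi/3) + 2*exp(2*I*pi/3))*conj(exp(2*I*pi/3)) + 1*(-3 + 2*exp(-I*pi/3) + 2*exp(I*pi/3) + 3*exp(2*I*pi/3))*conj(exp(-2*I*pi/3))]
      = (1/6)[(10) + (-2 + 2*exp(-I*pi/3) + 3*exp(2*I*pi/3) - 3*exp(-2*I*pi/3)) + (2 + 5*exp(-2*I*pi/3) + 3*exp(2*I*pi/3)) + (-4) + (2 + 3*exp(-2*I*pi/3) + 5*exp(2*I*pi/3)) + (-2 + 3*exp(-2*I*pi/3) - 3*exp(2*I*pi/3) + 2*exp(I*pi/3))] = 0/6 = 0
  <chi_rho, chi_3> = (1/6)[1*(10)*conj(1) + 1*(-3 + 3*exp(-2*I*pi/3) + 2*exp(-I*pi/3) + 2*exp(I*pi/3))*conj(-1) + 1*(3 + 2*exp(-2*I*pi/3) + 5*exp(2*I*pi/3))*conj(1) + 1*(-4)*conj(-1) + 1*(3 + 5*exp(-2*I*pi/3) + 2*exp(2*I*pi/3))*conj(1) + 1*(-3 + 2*exp(-I*pi/3) + 2*exp(I*pi/3) + 3*exp(2*I*pi/3))*conj(-1)]
      = (1/6)[(10) + (3 - 2*exp(I*pi/3) - 2*exp(-I*pi/3) - 3*exp(-2*I*pi/3)) + (3 + 2*exp(-2*I*pi/3) + 5*exp(2*I*pi/3)) + (4) + (3 + 5*exp(-2*I*pi/3) + 2*exp(2*I*pi/3)) + (3 - 3*exp(2*I*pi/3) - 2*exp(I*pi/3) - 2*exp(-I*pi/3))] = 18/6 = 3
  <chi_rho, chi_4> = (1/6)[1*(10)*conj(1) + 1*(-3 + 3*exp(-2*I*pi/3) + 2*exp(-I*pi/3) + 2*exp(I*pi/3))*conj(exp(-2*I*pi/3)) + 1*(3 + 2*exp(-2*I*pi/3) + 5*exp(2*I*pi/3))*conj(exp(2*I*pi/3)) + 1*(-4)*conj(1) + 1*(3 + 5*exp(-2*I*pi/3) + 2*exp(2*I*pi/3))*conj(exp(-2*I*pi/3)) + 1*(-3 + 2*exp(-I*pi/3) + 2*exp(I*pi/3) + 3*exp(2*I*pi/3))*conj(exp(2*I*pi/3))]
      = (1/6)[(10) + (1 - 3*exp(2*I*pi/3) + 2*exp(I*pi/3)) + (5 + 3*exp(-2*I*pi/3) + 2*exp(2*I*pi/3)) + (-4) + (5 + 2*exp(-2*I*pi/3) + 3*exp(2*I*pi/3)) + (1 + 2*exp(-I*pi/3) - 3*exp(-2*I*pi/3))] = 18/6 = 3
  <chi_rho, chi_5> = (1/6)[1*(10)*conj(1) + 1*(-3 + 3*exp(-2*I*pi/3) + 2*exp(-I*pi/3) + 2*exp(I*pi/3))*conj(exp(-I*pi/3)) + 1*(3 + 2*exp(-2*I*pi/3) + 5*exp(2*I*pi/3))*conj(exp(-2*I*pi/3)) + 1*(-4)*conj(-1) + 1*(3 + 5*exp(-2*I*pi/3) + 2*exp(2*I*pi/3))*conj(exp(2*I*pi/3)) + 1*(-3 + 2*exp(-I*pi/3) + 2*exp(I*pi/3) + 3*exp(2*I*pi/3))*conj(exp(I*pi/3))]
      = (1/6)[(10) + (2 - 3*exp(I*pi/3) + 3*exp(-I*pi/3) + 2*exp(2*I*pi/3)) + (2 + 5*exp(-2*I*pi/3) + 3*exp(2*I*pi/3)) + (4) + (2 + 3*exp(-2*I*pi/3) + 5*exp(2*I*pi/3)) + (2 + 2*exp(-2*I*pi/3) - 3*exp(-I*pi/3) + 3*exp(I*pi/3))] = 12/6 = 2
(Exp terms are combined using exp(i*s)*conj(exp(i*t)) = exp(i*(s-t)), and sums of them are collapsed using the identity that for every m > 1 the m distinct m-th roots of unity sum to 0, e.g. 1 + exp(2*I*pi/3) + exp(-2*I*pi/3) = 0.)
Dimension check: dim(rho) = sum (mult * dim) = 0*1 + 2*1 + 0*1 + 3*1 + 3*1 + 2*1 = 10 = chi_rho(e) = 10.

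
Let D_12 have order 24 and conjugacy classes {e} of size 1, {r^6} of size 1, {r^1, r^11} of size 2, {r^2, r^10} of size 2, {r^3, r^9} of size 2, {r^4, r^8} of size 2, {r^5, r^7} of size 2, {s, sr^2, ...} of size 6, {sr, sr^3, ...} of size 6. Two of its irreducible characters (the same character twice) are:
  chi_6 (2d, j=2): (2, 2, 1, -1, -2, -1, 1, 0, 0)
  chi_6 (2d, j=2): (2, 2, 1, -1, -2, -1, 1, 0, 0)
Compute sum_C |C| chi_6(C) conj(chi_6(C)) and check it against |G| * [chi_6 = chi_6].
Sum = 24 = |G| = 24; so <chi_6, chi_6> = 1 (norm-1 confirms irreducibility).

Compute term by term over conjugacy classes (|C| * chi_6(C) * conj(chi_6(C))):
  1*(2)*conj(2) + 1*(2)*conj(2) + 2*(1)*conj(1) + 2*(-1)*conj(-1) + 2*(-2)*conj(-2) + 2*(-1)*conj(-1) + 2*(1)*conj(1) + 6*(0)*conj(0) + 6*(0)*conj(0)
  = (4) + (4) + (2) + (2) + (8) + (2) + (2) + (0) + (0)
  = 24.
Dividing by |G| = 24 gives 24/24 = 1, matching the row-orthogonality relation <chi_6, chi_6> = [chi_6 = chi_6].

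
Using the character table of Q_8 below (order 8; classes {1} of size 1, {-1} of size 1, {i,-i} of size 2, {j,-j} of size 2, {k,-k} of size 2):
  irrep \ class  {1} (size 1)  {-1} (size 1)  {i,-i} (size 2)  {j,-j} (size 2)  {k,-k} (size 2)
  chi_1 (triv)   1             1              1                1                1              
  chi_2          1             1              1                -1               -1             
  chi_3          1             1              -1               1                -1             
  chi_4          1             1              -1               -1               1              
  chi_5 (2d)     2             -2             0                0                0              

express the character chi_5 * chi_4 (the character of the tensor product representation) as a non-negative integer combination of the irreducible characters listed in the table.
chi_5 tensor chi_4 = chi_5 (all other irreducibles have multiplicity 0).

Solution. The character of a tensor product is the pointwise product (chi_5 * chi_4)(C) = chi_5(C) * chi_4(C):
  {1}: (2)*(1), {-1}: (-2)*(1), {i,-i}: (0)*(-1), {j,-j}: (0)*(-1), {k,-k}: (0)*(1)
so (chi_5 * chi_4) takes values
  {1} -> 2, {-1} -> -2, {i,-i} -> 0, {j,-j} -> 0, {k,-k} -> 0.
Now take the inner product of this character with each irreducible chi from the table, <chi_5*chi_4, chi> = (1/8) sum_C |C| (chi_5*chi_4)(C) conj(chi(C)):
  <chi_5*chi_4, chi_1> = (1/8)[1*(2)*conj(1) + 1*(-2)*conj(1) + 2*(0)*conj(1) + 2*(0)*conj(1) + 2*(0)*conj(1)]
      = (1/8)[(2) + (-2) + (0) + (0) + (0)] = 0/8 = 0
  <chi_5*chi_4, chi_2> = (1/8)[1*(2)*conj(1) + 1*(-2)*conj(1) + 2*(0)*conj(1) + 2*(0)*conj(-1) + 2*(0)*conj(-1)]
      = (1/8)[(2) + (-2) + (0) + (0) + (0)] = 0/8 = 0
  <chi_5*chi_4, chi_3> = (1/8)[1*(2)*conj(1) + 1*(-2)*conj(1) + 2*(0)*conj(-1) + 2*(0)*conj(1) + 2*(0)*conj(-1)]
      = (1/8)[(2) + (-2) + (0) + (0) + (0)] = 0/8 = 0
  <chi_5*chi_4, chi_4> = (1/8)[1*(2)*conj(1) + 1*(-2)*conj(1) + 2*(0)*conj(-1) + 2*(0)*conj(-1) + 2*(0)*conj(1)]
      = (1/8)[(2) + (-2) + (0) + (0) + (0)] = 0/8 = 0
  <chi_5*chi_4, chi_5> = (1/8)[1*(2)*conj(2) + 1*(-2)*conj(-2) + 2*(0)*conj(0) + 2*(0)*conj(0) + 2*(0)*conj(0)]
      = (1/8)[(4) + (4) + (0) + (0) + (0)] = 8/8 = 1
Hence the multiplicities are chi_5: 1. Dimension check: dim(chi_5)*dim(chi_4) = 2*1 = 2 and sum (mult * dim) = 1*2 = 2.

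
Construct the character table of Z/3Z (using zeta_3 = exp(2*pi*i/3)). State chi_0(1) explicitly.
Character table of Z/3Z (irreps indexed chi_0,...,chi_2 with chi_k(m) = zeta_3^(k*m), zeta_3 = exp(2*pi*i/3)):
  irrep \ class  {0} (size 1)  {1} (size 1)    {2} (size 1)  
  chi_0          1             1               1             
  chi_1          1             exp(2*I*pi/3)   exp(-2*I*pi/3)
  chi_2          1             exp(-2*I*pi/3)  exp(2*I*pi/3) 

Spot check: chi_0(1) = zeta_3^(0*1) = zeta_3^0 = 1.

Proof sketch: Z/3Z is abelian, so all 3 irreducible complex representations are 1-dimensional. They are given by chi_k(m) = zeta_3^(k*m) for k = 0,...,2. Row orthogonality: sum_m chi_k(m) conj(chi_l(m)) = 3 * [k = l].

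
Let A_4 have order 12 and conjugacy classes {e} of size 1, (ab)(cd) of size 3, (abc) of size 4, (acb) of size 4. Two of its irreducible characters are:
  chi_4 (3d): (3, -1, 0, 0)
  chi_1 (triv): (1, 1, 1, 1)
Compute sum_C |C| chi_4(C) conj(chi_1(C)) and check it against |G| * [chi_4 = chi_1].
Sum = 0; so <chi_4, chi_1> = 0 (distinct irreducibles are orthogonal).

Compute term by term over conjugacy classes (|C| * chi_4(C) * conj(chi_1(C))):
  1*(3)*conj(1) + 3*(-1)*conj(1) + 4*(0)*conj(1) + 4*(0)*conj(1)
  = (3) + (-3) + (0) + (0)
  = 0.
(Exp terms are combined using exp(i*s)*conj(exp(i*t)) = exp(i*(s-t)), and sums of them are collapsed using the identity that for every m > 1 the m distinct m-th roots of unity sum to 0, e.g. 1 + exp(2*I*pi/3) + exp(-2*I*pi/3) = 0.)
Dividing by |G| = 12 gives 0/12 = 0, matching the row-orthogonality relation <chi_4, chi_1> = [chi_4 = chi_1].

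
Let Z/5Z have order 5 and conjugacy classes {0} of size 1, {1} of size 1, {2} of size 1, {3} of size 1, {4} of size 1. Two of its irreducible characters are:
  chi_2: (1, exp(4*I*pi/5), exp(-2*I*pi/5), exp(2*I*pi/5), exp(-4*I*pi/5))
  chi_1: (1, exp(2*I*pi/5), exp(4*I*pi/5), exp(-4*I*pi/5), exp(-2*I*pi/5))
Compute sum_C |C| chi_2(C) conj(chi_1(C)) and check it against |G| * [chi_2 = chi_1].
Sum = 0; so <chi_2, chi_1> = 0 (distinct irreducibles are orthogonal).

Compute term by term over conjugacy classes (|C| * chi_2(C) * conj(chi_1(C))):
  1*(1)*conj(1) + 1*(exp(4*I*pi/5))*conj(exp(2*I*pi/5)) + 1*(exp(-2*I*pi/5))*conj(exp(4*I*pi/5)) + 1*(exp(2*I*pi/5))*conj(exp(-4*I*pi/5)) + 1*(exp(-4*I*pi/5))*conj(exp(-2*I*pi/5))
  = (1) + (exp(2*I*pi/5)) + (exp(4*I*pi/5)) + (exp(-4*I*pi/5)) + (exp(-2*I*pi/5))
  = 0.
(Exp terms are combined using exp(i*s)*conj(exp(i*t)) = exp(i*(s-t)), and sums of them are collapsed using the identity that for every m > 1 the m distinct m-th roots of unity sum to 0, e.g. 1 + exp(2*I*pi/3) + exp(-2*I*pi/3) = 0.)
Dividing by |G| = 5 gives 0/5 = 0, matching the row-orthogonality relation <chi_2, chi_1> = [chi_2 = chi_1].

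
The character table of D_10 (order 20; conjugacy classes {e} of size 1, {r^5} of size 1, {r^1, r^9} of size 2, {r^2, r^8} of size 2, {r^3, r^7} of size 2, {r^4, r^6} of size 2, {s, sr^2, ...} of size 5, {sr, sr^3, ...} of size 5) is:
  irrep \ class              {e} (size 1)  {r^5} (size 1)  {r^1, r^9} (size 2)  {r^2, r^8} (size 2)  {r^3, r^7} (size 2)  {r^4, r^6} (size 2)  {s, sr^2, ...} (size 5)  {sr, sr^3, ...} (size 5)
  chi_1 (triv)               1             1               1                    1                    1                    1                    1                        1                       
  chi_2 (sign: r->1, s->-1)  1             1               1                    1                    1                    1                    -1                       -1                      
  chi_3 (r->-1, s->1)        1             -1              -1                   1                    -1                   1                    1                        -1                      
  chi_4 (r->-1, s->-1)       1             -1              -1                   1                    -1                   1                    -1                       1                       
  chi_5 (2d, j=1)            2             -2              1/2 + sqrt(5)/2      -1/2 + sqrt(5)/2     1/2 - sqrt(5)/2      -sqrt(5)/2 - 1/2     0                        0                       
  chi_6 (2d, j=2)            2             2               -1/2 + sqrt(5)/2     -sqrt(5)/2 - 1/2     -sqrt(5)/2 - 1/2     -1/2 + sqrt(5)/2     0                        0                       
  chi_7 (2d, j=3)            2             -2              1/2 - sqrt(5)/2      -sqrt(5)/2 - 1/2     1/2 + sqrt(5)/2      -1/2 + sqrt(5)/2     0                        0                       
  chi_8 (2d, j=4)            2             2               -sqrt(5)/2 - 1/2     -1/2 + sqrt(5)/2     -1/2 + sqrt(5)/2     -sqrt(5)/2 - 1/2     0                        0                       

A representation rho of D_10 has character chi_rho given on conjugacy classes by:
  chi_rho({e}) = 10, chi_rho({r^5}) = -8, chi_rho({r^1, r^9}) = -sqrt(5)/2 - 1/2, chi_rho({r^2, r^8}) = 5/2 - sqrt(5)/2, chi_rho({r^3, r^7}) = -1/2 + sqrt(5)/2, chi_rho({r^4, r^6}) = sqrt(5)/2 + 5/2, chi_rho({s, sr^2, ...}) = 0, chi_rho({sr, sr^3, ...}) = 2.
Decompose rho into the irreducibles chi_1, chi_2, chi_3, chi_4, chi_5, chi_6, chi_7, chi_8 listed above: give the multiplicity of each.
Multiplicities: chi_1: 1, chi_2: 0, chi_3: 1, chi_4: 2, chi_5: 1, chi_6: 0, chi_7: 2, chi_8: 0.

Solution. Use <chi_rho, chi> = (1/|G|) sum_C |C| * chi_rho(C) * conj(chi(C)) with |G| = 20 for each irreducible chi in the table:
  <chi_rho, chi_1> = (1/20)[1*(10)*conj(1) + 1*(-8)*conj(1) + 2*(-sqrt(5)/2 - 1/2)*conj(1) + 2*(5/2 - sqrt(5)/2)*conj(1) + 2*(-1/2 + sqrt(5)/2)*conj(1) + 2*(sqrt(5)/2 + 5/2)*conj(1) + 5*(0)*conj(1) + 5*(2)*conj(1)]
      = (1/20)[(10) + (-8) + (-sqrt(5) - 1) + (5 - sqrt(5)) + (-1 + sqrt(5)) + (sqrt(5) + 5) + (0) + (10)] = 20/20 = 1
  <chi_rho, chi_2> = (1/20)[1*(10)*conj(1) + 1*(-8)*conj(1) + 2*(-sqrt(5)/2 - 1/2)*conj(1) + 2*(5/2 - sqrt(5)/2)*conj(1) + 2*(-1/2 + sqrt(5)/2)*conj(1) + 2*(sqrt(5)/2 + 5/2)*conj(1) + 5*(0)*conj(-1) + 5*(2)*conj(-1)]
      = (1/20)[(10) + (-8) + (-sqrt(5) - 1) + (5 - sqrt(5)) + (-1 + sqrt(5)) + (sqrt(5) + 5) + (0) + (-10)] = 0/20 = 0
  <chi_rho, chi_3> = (1/20)[1*(10)*conj(1) + 1*(-8)*conj(-1) + 2*(-sqrt(5)/2 - 1/2)*conj(-1) + 2*(5/2 - sqrt(5)/2)*conj(1) + 2*(-1/2 + sqrt(5)/2)*conj(-1) + 2*(sqrt(5)/2 + 5/2)*conj(1) + 5*(0)*conj(1) + 5*(2)*conj(-1)]
      = (1/20)[(10) + (8) + (1 + sqrt(5)) + (5 - sqrt(5)) + (1 - sqrt(5)) + (sqrt(5) + 5) + (0) + (-10)] = 20/20 = 1
  <chi_rho, chi_4> = (1/20)[1*(10)*conj(1) + 1*(-8)*conj(-1) + 2*(-sqrt(5)/2 - 1/2)*conj(-1) + 2*(5/2 - sqrt(5)/2)*conj(1) + 2*(-1/2 + sqrt(5)/2)*conj(-1) + 2*(sqrt(5)/2 + 5/2)*conj(1) + 5*(0)*conj(-1) + 5*(2)*conj(1)]
      = (1/20)[(10) + (8) + (1 + sqrt(5)) + (5 - sqrt(5)) + (1 - sqrt(5)) + (sqrt(5) + 5) + (0) + (10)] = 40/20 = 2
  <chi_rho, chi_5> = (1/20)[1*(10)*conj(2) + 1*(-8)*conj(-2) + 2*(-sqrt(5)/2 - 1/2)*conj(1/2 + sqrt(5)/2) + 2*(5/2 - sqrt(5)/2)*conj(-1/2 + sqrt(5)/2) + 2*(-1/2 + sqrt(5)/2)*conj(1/2 - sqrt(5)/2) + 2*(sqrt(5)/2 + 5/2)*conj(-sqrt(5)/2 - 1/2) + 5*(0)*conj(0) + 5*(2)*conj(0)]
      = (1/20)[(20) + (16) + (-3 - sqrt(5)) + (-5 + 3*sqrt(5)) + (-3 + sqrt(5)) + (-3*sqrt(5) - 5) + (0) + (0)] = 20/20 = 1
  <chi_rho, chi_6> = (1/20)[1*(10)*conj(2) + 1*(-8)*conj(2) + 2*(-sqrt(5)/2 - 1/2)*conj(-1/2 + sqrt(5)/2) + 2*(5/2 - sqrt(5)/2)*conj(-sqrt(5)/2 - 1/2) + 2*(-1/2 + sqrt(5)/2)*conj(-sqrt(5)/2 - 1/2) + 2*(sqrt(5)/2 + 5/2)*conj(-1/2 + sqrt(5)/2) + 5*(0)*conj(0) + 5*(2)*conj(0)]
      = (1/20)[(20) + (-16) + (-2) + (-2*sqrt(5)) + (-2) + (2*sqrt(5)) + (0) + (0)] = 0/20 = 0
  <chi_rho, chi_7> = (1/20)[1*(10)*conj(2) + 1*(-8)*conj(-2) + 2*(-sqrt(5)/2 - 1/2)*conj(1/2 - sqrt(5)/2) + 2*(5/2 - sqrt(5)/2)*conj(-sqrt(5)/2 - 1/2) + 2*(-1/2 + sqrt(5)/2)*conj(1/2 + sqrt(5)/2) + 2*(sqrt(5)/2 + 5/2)*conj(-1/2 + sqrt(5)/2) + 5*(0)*conj(0) + 5*(2)*conj(0)]
      = (1/20)[(20) + (16) + (2) + (-2*sqrt(5)) + (2) + (2*sqrt(5)) + (0) + (0)] = 40/20 = 2
  <chi_rho, chi_8> = (1/20)[1*(10)*conj(2) + 1*(-8)*conj(2) + 2*(-sqrt(5)/2 - 1/2)*conj(-sqrt(5)/2 - 1/2) + 2*(5/2 - sqrt(5)/2)*conj(-1/2 + sqrt(5)/2) + 2*(-1/2 + sqrt(5)/2)*conj(-1/2 + sqrt(5)/2) + 2*(sqrt(5)/2 + 5/2)*conj(-sqrt(5)/2 - 1/2) + 5*(0)*conj(0) + 5*(2)*conj(0)]
      = (1/20)[(20) + (-16) + (sqrt(5) + 3) + (-5 + 3*sqrt(5)) + (3 - sqrt(5)) + (-3*sqrt(5) - 5) + (0) + (0)] = 0/20 = 0
Dimension check: dim(rho) = sum (mult * dim) = 1*1 + 0*1 + 1*1 + 2*1 + 1*2 + 0*2 + 2*2 + 0*2 = 10 = chi_rho(e) = 10.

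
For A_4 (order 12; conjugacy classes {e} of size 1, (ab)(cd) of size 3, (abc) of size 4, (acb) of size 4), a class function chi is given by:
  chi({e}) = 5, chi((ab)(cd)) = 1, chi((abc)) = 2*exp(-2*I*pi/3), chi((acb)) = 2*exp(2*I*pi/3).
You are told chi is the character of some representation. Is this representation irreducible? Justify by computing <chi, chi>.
Not irreducible (reducible): <chi, chi> = 5 > 1.

Explanation: <chi, chi> = (1/|G|) sum_C |C| * |chi(C)|^2 = (1/12)[1*|5|^2 + 3*|1|^2 + 4*|2*exp(-2*I*pi/3)|^2 + 4*|2*exp(2*I*pi/3)|^2]
  = (1/12)[(25) + (3) + (16) + (16)] = 60/12 = 5.
(Exp terms are combined using exp(i*s)*conj(exp(i*t)) = exp(i*(s-t)), and sums of them are collapsed using the identity that for every m > 1 the m distinct m-th roots of unity sum to 0, e.g. 1 + exp(2*I*pi/3) + exp(-2*I*pi/3) = 0.)
A character is irreducible iff <chi, chi> = 1, so this representation is reducible.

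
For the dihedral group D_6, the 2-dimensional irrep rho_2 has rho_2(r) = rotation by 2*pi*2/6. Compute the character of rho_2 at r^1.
chi_{rho_2}(r^1) = 2*cos(2*pi*2*1/6) = -1

Derivation: rho_2(r^1) is rotation by angle 2*pi*2*1/6, whose trace is 2*cos(2*pi*2*1/6) = -1.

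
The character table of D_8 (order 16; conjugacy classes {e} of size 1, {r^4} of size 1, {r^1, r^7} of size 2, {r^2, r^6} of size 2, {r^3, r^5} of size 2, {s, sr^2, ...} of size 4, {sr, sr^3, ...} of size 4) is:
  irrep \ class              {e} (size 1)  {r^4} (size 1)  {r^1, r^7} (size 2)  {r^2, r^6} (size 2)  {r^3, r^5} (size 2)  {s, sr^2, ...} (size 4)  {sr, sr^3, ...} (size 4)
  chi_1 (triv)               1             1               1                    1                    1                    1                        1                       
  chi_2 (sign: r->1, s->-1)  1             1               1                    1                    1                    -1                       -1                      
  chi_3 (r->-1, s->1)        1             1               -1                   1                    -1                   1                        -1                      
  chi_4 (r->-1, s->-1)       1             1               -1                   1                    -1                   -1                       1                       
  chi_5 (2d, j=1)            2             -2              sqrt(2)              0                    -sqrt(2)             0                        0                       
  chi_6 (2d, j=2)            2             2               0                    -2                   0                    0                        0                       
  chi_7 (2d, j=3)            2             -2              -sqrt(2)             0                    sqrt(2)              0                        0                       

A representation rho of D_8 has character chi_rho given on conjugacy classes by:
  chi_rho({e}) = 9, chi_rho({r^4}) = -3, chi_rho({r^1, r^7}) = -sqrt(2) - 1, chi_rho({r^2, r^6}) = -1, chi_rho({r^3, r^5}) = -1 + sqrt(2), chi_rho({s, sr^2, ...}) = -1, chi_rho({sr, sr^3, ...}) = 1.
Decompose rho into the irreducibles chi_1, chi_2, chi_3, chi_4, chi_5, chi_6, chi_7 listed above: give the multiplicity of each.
Multiplicities: chi_1: 0, chi_2: 0, chi_3: 0, chi_4: 1, chi_5: 1, chi_6: 1, chi_7: 2.

Explanation: Use <chi_rho, chi> = (1/|G|) sum_C |C| * chi_rho(C) * conj(chi(C)) with |G| = 16 for each irreducible chi in the table:
  <chi_rho, chi_1> = (1/16)[1*(9)*conj(1) + 1*(-3)*conj(1) + 2*(-sqrt(2) - 1)*conj(1) + 2*(-1)*conj(1) + 2*(-1 + sqrt(2))*conj(1) + 4*(-1)*conj(1) + 4*(1)*conj(1)]
      = (1/16)[(9) + (-3) + (-2*sqrt(2) - 2) + (-2) + (-2 + 2*sqrt(2)) + (-4) + (4)] = 0/16 = 0
  <chi_rho, chi_2> = (1/16)[1*(9)*conj(1) + 1*(-3)*conj(1) + 2*(-sqrt(2) - 1)*conj(1) + 2*(-1)*conj(1) + 2*(-1 + sqrt(2))*conj(1) + 4*(-1)*conj(-1) + 4*(1)*conj(-1)]
      = (1/16)[(9) + (-3) + (-2*sqrt(2) - 2) + (-2) + (-2 + 2*sqrt(2)) + (4) + (-4)] = 0/16 = 0
  <chi_rho, chi_3> = (1/16)[1*(9)*conj(1) + 1*(-3)*conj(1) + 2*(-sqrt(2) - 1)*conj(-1) + 2*(-1)*conj(1) + 2*(-1 + sqrt(2))*conj(-1) + 4*(-1)*conj(1) + 4*(1)*conj(-1)]
      = (1/16)[(9) + (-3) + (2 + 2*sqrt(2)) + (-2) + (2 - 2*sqrt(2)) + (-4) + (-4)] = 0/16 = 0
  <chi_rho, chi_4> = (1/16)[1*(9)*conj(1) + 1*(-3)*conj(1) + 2*(-sqrt(2) - 1)*conj(-1) + 2*(-1)*conj(1) + 2*(-1 + sqrt(2))*conj(-1) + 4*(-1)*conj(-1) + 4*(1)*conj(1)]
      = (1/16)[(9) + (-3) + (2 + 2*sqrt(2)) + (-2) + (2 - 2*sqrt(2)) + (4) + (4)] = 16/16 = 1
  <chi_rho, chi_5> = (1/16)[1*(9)*conj(2) + 1*(-3)*conj(-2) + 2*(-sqrt(2) - 1)*conj(sqrt(2)) + 2*(-1)*conj(0) + 2*(-1 + sqrt(2))*conj(-sqrt(2)) + 4*(-1)*conj(0) + 4*(1)*conj(0)]
      = (1/16)[(18) + (6) + (-4 - 2*sqrt(2)) + (0) + (-4 + 2*sqrt(2)) + (0) + (0)] = 16/16 = 1
  <chi_rho, chi_6> = (1/16)[1*(9)*conj(2) + 1*(-3)*conj(2) + 2*(-sqrt(2) - 1)*conj(0) + 2*(-1)*conj(-2) + 2*(-1 + sqrt(2))*conj(0) + 4*(-1)*conj(0) + 4*(1)*conj(0)]
      = (1/16)[(18) + (-6) + (0) + (4) + (0) + (0) + (0)] = 16/16 = 1
  <chi_rho, chi_7> = (1/16)[1*(9)*conj(2) + 1*(-3)*conj(-2) + 2*(-sqrt(2) - 1)*conj(-sqrt(2)) + 2*(-1)*conj(0) + 2*(-1 + sqrt(2))*conj(sqrt(2)) + 4*(-1)*conj(0) + 4*(1)*conj(0)]
      = (1/16)[(18) + (6) + (2*sqrt(2) + 4) + (0) + (4 - 2*sqrt(2)) + (0) + (0)] = 32/16 = 2
Dimension check: dim(rho) = sum (mult * dim) = 0*1 + 0*1 + 0*1 + 1*1 + 1*2 + 1*2 + 2*2 = 9 = chi_rho(e) = 9.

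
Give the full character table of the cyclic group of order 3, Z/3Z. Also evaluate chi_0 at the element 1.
Character table of Z/3Z (irreps indexed chi_0,...,chi_2 with chi_k(m) = zeta_3^(k*m), zeta_3 = exp(2*pi*i/3)):
  irrep \ class  {0} (size 1)  {1} (size 1)    {2} (size 1)  
  chi_0          1             1               1             
  chi_1          1             exp(2*I*pi/3)   exp(-2*I*pi/3)
  chi_2          1             exp(-2*I*pi/3)  exp(2*I*pi/3) 

Spot check: chi_0(1) = zeta_3^(0*1) = zeta_3^0 = 1.

Derivation: Z/3Z is abelian, so all 3 irreducible complex representations are 1-dimensional. They are given by chi_k(m) = zeta_3^(k*m) for k = 0,...,2. Row orthogonality: sum_m chi_k(m) conj(chi_l(m)) = 3 * [k = l].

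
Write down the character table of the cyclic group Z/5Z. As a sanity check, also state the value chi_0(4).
Character table of Z/5Z (irreps indexed chi_0,...,chi_4 with chi_k(m) = zeta_5^(k*m), zeta_5 = exp(2*pi*i/5)):
  irrep \ class  {0} (size 1)  {1} (size 1)    {2} (size 1)    {3} (size 1)    {4} (size 1)  
  chi_0          1             1               1               1               1             
  chi_1          1             exp(2*I*pi/5)   exp(4*I*pi/5)   exp(-4*I*pi/5)  exp(-2*I*pi/5)
  chi_2          1             exp(4*I*pi/5)   exp(-2*I*pi/5)  exp(2*I*pi/5)   exp(-4*I*pi/5)
  chi_3          1             exp(-4*I*pi/5)  exp(2*I*pi/5)   exp(-2*I*pi/5)  exp(4*I*pi/5) 
  chi_4          1             exp(-2*I*pi/5)  exp(-4*I*pi/5)  exp(4*I*pi/5)   exp(2*I*pi/5) 

Spot check: chi_0(4) = zeta_5^(0*4) = zeta_5^0 = 1.

Derivation: Z/5Z is abelian, so all 5 irreducible complex representations are 1-dimensional. They are given by chi_k(m) = zeta_5^(k*m) for k = 0,...,4. Row orthogonality: sum_m chi_k(m) conj(chi_l(m)) = 5 * [k = l].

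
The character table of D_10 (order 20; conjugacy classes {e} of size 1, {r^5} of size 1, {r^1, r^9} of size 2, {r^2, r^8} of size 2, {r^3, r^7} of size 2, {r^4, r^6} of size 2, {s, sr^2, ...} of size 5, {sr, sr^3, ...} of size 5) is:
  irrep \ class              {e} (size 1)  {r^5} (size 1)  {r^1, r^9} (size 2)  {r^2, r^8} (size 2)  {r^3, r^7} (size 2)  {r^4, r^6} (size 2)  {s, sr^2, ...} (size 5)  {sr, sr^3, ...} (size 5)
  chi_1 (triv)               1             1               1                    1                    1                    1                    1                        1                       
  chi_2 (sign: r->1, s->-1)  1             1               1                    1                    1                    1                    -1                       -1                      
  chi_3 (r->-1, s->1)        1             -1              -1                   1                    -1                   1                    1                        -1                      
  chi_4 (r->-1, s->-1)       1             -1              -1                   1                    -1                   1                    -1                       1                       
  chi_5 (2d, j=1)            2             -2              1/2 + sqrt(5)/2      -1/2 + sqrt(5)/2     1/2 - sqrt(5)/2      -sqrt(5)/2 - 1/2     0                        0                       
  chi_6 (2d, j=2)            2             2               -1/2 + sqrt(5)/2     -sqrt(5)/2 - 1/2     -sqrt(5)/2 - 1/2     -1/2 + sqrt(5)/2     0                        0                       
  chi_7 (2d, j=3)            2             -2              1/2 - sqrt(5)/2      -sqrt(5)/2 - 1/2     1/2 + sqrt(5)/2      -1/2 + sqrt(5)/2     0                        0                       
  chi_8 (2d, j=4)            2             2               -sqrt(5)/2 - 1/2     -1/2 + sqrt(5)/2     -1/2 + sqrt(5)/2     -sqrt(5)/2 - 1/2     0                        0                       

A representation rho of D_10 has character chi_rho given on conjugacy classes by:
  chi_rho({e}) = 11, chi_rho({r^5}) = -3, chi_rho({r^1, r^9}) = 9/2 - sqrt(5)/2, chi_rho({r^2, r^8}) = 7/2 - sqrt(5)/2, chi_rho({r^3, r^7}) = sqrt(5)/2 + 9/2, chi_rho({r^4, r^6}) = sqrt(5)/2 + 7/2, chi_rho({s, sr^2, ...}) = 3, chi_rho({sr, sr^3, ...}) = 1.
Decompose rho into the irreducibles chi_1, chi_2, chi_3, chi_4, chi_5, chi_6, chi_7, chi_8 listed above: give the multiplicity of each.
Multiplicities: chi_1: 3, chi_2: 1, chi_3: 1, chi_4: 0, chi_5: 1, chi_6: 0, chi_7: 2, chi_8: 0.

Derivation: Use <chi_rho, chi> = (1/|G|) sum_C |C| * chi_rho(C) * conj(chi(C)) with |G| = 20 for each irreducible chi in the table:
  <chi_rho, chi_1> = (1/20)[1*(11)*conj(1) + 1*(-3)*conj(1) + 2*(9/2 - sqrt(5)/2)*conj(1) + 2*(7/2 - sqrt(5)/2)*conj(1) + 2*(sqrt(5)/2 + 9/2)*conj(1) + 2*(sqrt(5)/2 + 7/2)*conj(1) + 5*(3)*conj(1) + 5*(1)*conj(1)]
      = (1/20)[(11) + (-3) + (9 - sqrt(5)) + (7 - sqrt(5)) + (sqrt(5) + 9) + (sqrt(5) + 7) + (15) + (5)] = 60/20 = 3
  <chi_rho, chi_2> = (1/20)[1*(11)*conj(1) + 1*(-3)*conj(1) + 2*(9/2 - sqrt(5)/2)*conj(1) + 2*(7/2 - sqrt(5)/2)*conj(1) + 2*(sqrt(5)/2 + 9/2)*conj(1) + 2*(sqrt(5)/2 + 7/2)*conj(1) + 5*(3)*conj(-1) + 5*(1)*conj(-1)]
      = (1/20)[(11) + (-3) + (9 - sqrt(5)) + (7 - sqrt(5)) + (sqrt(5) + 9) + (sqrt(5) + 7) + (-15) + (-5)] = 20/20 = 1
  <chi_rho, chi_3> = (1/20)[1*(11)*conj(1) + 1*(-3)*conj(-1) + 2*(9/2 - sqrt(5)/2)*conj(-1) + 2*(7/2 - sqrt(5)/2)*conj(1) + 2*(sqrt(5)/2 + 9/2)*conj(-1) + 2*(sqrt(5)/2 + 7/2)*conj(1) + 5*(3)*conj(1) + 5*(1)*conj(-1)]
      = (1/20)[(11) + (3) + (-9 + sqrt(5)) + (7 - sqrt(5)) + (-9 - sqrt(5)) + (sqrt(5) + 7) + (15) + (-5)] = 20/20 = 1
  <chi_rho, chi_4> = (1/20)[1*(11)*conj(1) + 1*(-3)*conj(-1) + 2*(9/2 - sqrt(5)/2)*conj(-1) + 2*(7/2 - sqrt(5)/2)*conj(1) + 2*(sqrt(5)/2 + 9/2)*conj(-1) + 2*(sqrt(5)/2 + 7/2)*conj(1) + 5*(3)*conj(-1) + 5*(1)*conj(1)]
      = (1/20)[(11) + (3) + (-9 + sqrt(5)) + (7 - sqrt(5)) + (-9 - sqrt(5)) + (sqrt(5) + 7) + (-15) + (5)] = 0/20 = 0
  <chi_rho, chi_5> = (1/20)[1*(11)*conj(2) + 1*(-3)*conj(-2) + 2*(9/2 - sqrt(5)/2)*conj(1/2 + sqrt(5)/2) + 2*(7/2 - sqrt(5)/2)*conj(-1/2 + sqrt(5)/2) + 2*(sqrt(5)/2 + 9/2)*conj(1/2 - sqrt(5)/2) + 2*(sqrt(5)/2 + 7/2)*conj(-sqrt(5)/2 - 1/2) + 5*(3)*conj(0) + 5*(1)*conj(0)]
      = (1/20)[(22) + (6) + (2 + 4*sqrt(5)) + (-6 + 4*sqrt(5)) + (2 - 4*sqrt(5)) + (-4*sqrt(5) - 6) + (0) + (0)] = 20/20 = 1
  <chi_rho, chi_6> = (1/20)[1*(11)*conj(2) + 1*(-3)*conj(2) + 2*(9/2 - sqrt(5)/2)*conj(-1/2 + sqrt(5)/2) + 2*(7/2 - sqrt(5)/2)*conj(-sqrt(5)/2 - 1/2) + 2*(sqrt(5)/2 + 9/2)*conj(-sqrt(5)/2 - 1/2) + 2*(sqrt(5)/2 + 7/2)*conj(-1/2 + sqrt(5)/2) + 5*(3)*conj(0) + 5*(1)*conj(0)]
      = (1/20)[(22) + (-6) + (-7 + 5*sqrt(5)) + (-3*sqrt(5) - 1) + (-5*sqrt(5) - 7) + (-1 + 3*sqrt(5)) + (0) + (0)] = 0/20 = 0
  <chi_rho, chi_7> = (1/20)[1*(11)*conj(2) + 1*(-3)*conj(-2) + 2*(9/2 - sqrt(5)/2)*conj(1/2 - sqrt(5)/2) + 2*(7/2 - sqrt(5)/2)*conj(-sqrt(5)/2 - 1/2) + 2*(sqrt(5)/2 + 9/2)*conj(1/2 + sqrt(5)/2) + 2*(sqrt(5)/2 + 7/2)*conj(-1/2 + sqrt(5)/2) + 5*(3)*conj(0) + 5*(1)*conj(0)]
      = (1/20)[(22) + (6) + (7 - 5*sqrt(5)) + (-3*sqrt(5) - 1) + (7 + 5*sqrt(5)) + (-1 + 3*sqrt(5)) + (0) + (0)] = 40/20 = 2
  <chi_rho, chi_8> = (1/20)[1*(11)*conj(2) + 1*(-3)*conj(2) + 2*(9/2 - sqrt(5)/2)*conj(-sqrt(5)/2 - 1/2) + 2*(7/2 - sqrt(5)/2)*conj(-1/2 + sqrt(5)/2) + 2*(sqrt(5)/2 + 9/2)*conj(-1/2 + sqrt(5)/2) + 2*(sqrt(5)/2 + 7/2)*conj(-sqrt(5)/2 - 1/2) + 5*(3)*conj(0) + 5*(1)*conj(0)]
      = (1/20)[(22) + (-6) + (-4*sqrt(5) - 2) + (-6 + 4*sqrt(5)) + (-2 + 4*sqrt(5)) + (-4*sqrt(5) - 6) + (0) + (0)] = 0/20 = 0
Dimension check: dim(rho) = sum (mult * dim) = 3*1 + 1*1 + 1*1 + 0*1 + 1*2 + 0*2 + 2*2 + 0*2 = 11 = chi_rho(e) = 11.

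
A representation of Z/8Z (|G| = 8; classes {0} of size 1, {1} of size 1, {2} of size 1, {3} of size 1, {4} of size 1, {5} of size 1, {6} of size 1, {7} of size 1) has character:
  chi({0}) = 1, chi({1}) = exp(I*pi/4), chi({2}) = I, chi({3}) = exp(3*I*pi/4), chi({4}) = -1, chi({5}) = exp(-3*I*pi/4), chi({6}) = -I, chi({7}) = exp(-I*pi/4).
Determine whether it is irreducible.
Irreducible: <chi, chi> = 1.

Derivation: <chi, chi> = (1/|G|) sum_C |C| * |chi(C)|^2 = (1/8)[1*|1|^2 + 1*|exp(I*pi/4)|^2 + 1*|I|^2 + 1*|exp(3*I*pi/4)|^2 + 1*|-1|^2 + 1*|exp(-3*I*pi/4)|^2 + 1*|-I|^2 + 1*|exp(-I*pi/4)|^2]
  = (1/8)[(1) + (1) + (1) + (1) + (1) + (1) + (1) + (1)] = 8/8 = 1.
(Exp terms are combined using exp(i*s)*conj(exp(i*t)) = exp(i*(s-t)), and sums of them are collapsed using the identity that for every m > 1 the m distinct m-th roots of unity sum to 0, e.g. 1 + exp(2*I*pi/3) + exp(-2*I*pi/3) = 0.)
A character is irreducible iff <chi, chi> = 1, so this representation is irreducible.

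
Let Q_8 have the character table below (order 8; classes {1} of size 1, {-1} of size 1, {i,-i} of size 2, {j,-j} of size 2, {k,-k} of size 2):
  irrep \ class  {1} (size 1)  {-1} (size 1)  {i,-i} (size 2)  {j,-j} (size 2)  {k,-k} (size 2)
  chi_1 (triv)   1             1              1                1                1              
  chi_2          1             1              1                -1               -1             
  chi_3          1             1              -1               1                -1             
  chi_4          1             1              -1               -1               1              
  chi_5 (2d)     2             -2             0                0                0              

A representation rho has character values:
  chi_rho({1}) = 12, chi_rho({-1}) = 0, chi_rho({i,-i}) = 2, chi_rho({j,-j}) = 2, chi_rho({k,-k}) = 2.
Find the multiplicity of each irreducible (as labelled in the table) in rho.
Multiplicities: chi_1: 3, chi_2: 1, chi_3: 1, chi_4: 1, chi_5: 3.

Derivation: Use <chi_rho, chi> = (1/|G|) sum_C |C| * chi_rho(C) * conj(chi(C)) with |G| = 8 for each irreducible chi in the table:
  <chi_rho, chi_1> = (1/8)[1*(12)*conj(1) + 1*(0)*conj(1) + 2*(2)*conj(1) + 2*(2)*conj(1) + 2*(2)*conj(1)]
      = (1/8)[(12) + (0) + (4) + (4) + (4)] = 24/8 = 3
  <chi_rho, chi_2> = (1/8)[1*(12)*conj(1) + 1*(0)*conj(1) + 2*(2)*conj(1) + 2*(2)*conj(-1) + 2*(2)*conj(-1)]
      = (1/8)[(12) + (0) + (4) + (-4) + (-4)] = 8/8 = 1
  <chi_rho, chi_3> = (1/8)[1*(12)*conj(1) + 1*(0)*conj(1) + 2*(2)*conj(-1) + 2*(2)*conj(1) + 2*(2)*conj(-1)]
      = (1/8)[(12) + (0) + (-4) + (4) + (-4)] = 8/8 = 1
  <chi_rho, chi_4> = (1/8)[1*(12)*conj(1) + 1*(0)*conj(1) + 2*(2)*conj(-1) + 2*(2)*conj(-1) + 2*(2)*conj(1)]
      = (1/8)[(12) + (0) + (-4) + (-4) + (4)] = 8/8 = 1
  <chi_rho, chi_5> = (1/8)[1*(12)*conj(2) + 1*(0)*conj(-2) + 2*(2)*conj(0) + 2*(2)*conj(0) + 2*(2)*conj(0)]
      = (1/8)[(24) + (0) + (0) + (0) + (0)] = 24/8 = 3
Dimension check: dim(rho) = sum (mult * dim) = 3*1 + 1*1 + 1*1 + 1*1 + 3*2 = 12 = chi_rho(e) = 12.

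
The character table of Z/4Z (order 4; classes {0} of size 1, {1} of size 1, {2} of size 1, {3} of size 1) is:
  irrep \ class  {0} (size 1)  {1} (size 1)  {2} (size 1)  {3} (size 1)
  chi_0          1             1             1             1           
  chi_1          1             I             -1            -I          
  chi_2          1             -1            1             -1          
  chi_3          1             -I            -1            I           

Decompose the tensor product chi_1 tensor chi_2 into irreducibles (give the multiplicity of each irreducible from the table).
chi_1 tensor chi_2 = chi_3 (all other irreducibles have multiplicity 0).

Solution. The character of a tensor product is the pointwise product (chi_1 * chi_2)(C) = chi_1(C) * chi_2(C):
  {0}: (1)*(1), {1}: (I)*(-1), {2}: (-1)*(1), {3}: (-I)*(-1)
so (chi_1 * chi_2) takes values
  {0} -> 1, {1} -> -I, {2} -> -1, {3} -> I.
Now take the inner product of this character with each irreducible chi from the table, <chi_1*chi_2, chi> = (1/4) sum_C |C| (chi_1*chi_2)(C) conj(chi(C)):
  <chi_1*chi_2, chi_0> = (1/4)[1*(1)*conj(1) + 1*(-I)*conj(1) + 1*(-1)*conj(1) + 1*(I)*conj(1)]
      = (1/4)[(1) + (-I) + (-1) + (I)] = 0/4 = 0
  <chi_1*chi_2, chi_1> = (1/4)[1*(1)*conj(1) + 1*(-I)*conj(I) + 1*(-1)*conj(-1) + 1*(I)*conj(-I)]
      = (1/4)[(1) + (-1) + (1) + (-1)] = 0/4 = 0
  <chi_1*chi_2, chi_2> = (1/4)[1*(1)*conj(1) + 1*(-I)*conj(-1) + 1*(-1)*conj(1) + 1*(I)*conj(-1)]
      = (1/4)[(1) + (I) + (-1) + (-I)] = 0/4 = 0
  <chi_1*chi_2, chi_3> = (1/4)[1*(1)*conj(1) + 1*(-I)*conj(-I) + 1*(-1)*conj(-1) + 1*(I)*conj(I)]
      = (1/4)[(1) + (1) + (1) + (1)] = 4/4 = 1
(Exp terms are combined using exp(i*s)*conj(exp(i*t)) = exp(i*(s-t)), and sums of them are collapsed using the identity that for every m > 1 the m distinct m-th roots of unity sum to 0, e.g. 1 + exp(2*I*pi/3) + exp(-2*I*pi/3) = 0.)
Hence the multiplicities are chi_3: 1. Dimension check: dim(chi_1)*dim(chi_2) = 1*1 = 1 and sum (mult * dim) = 1*1 = 1.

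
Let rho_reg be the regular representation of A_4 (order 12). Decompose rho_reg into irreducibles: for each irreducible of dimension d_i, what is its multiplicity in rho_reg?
Each irreducible V_i of dimension d_i appears with multiplicity d_i, i.e. rho_reg = (direct sum over all irreducibles V_i) d_i V_i. The irreducible dimensions for A_4 are 1, 1, 1, 3: 3 irreducibles of dimension 1, each with multiplicity 1; 1 irreducible of dimension 3, with multiplicity 3. Total dimension 3*1*1 + 1*3*3 = 12 = |G|.

Reasoning: General theorem: in the regular representation of a finite group G, each irreducible appears with multiplicity equal to its dimension. Check: dim(rho_reg) = sum d_i^2 = 1 + 1 + 1 + 9 = 12 = |G|.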